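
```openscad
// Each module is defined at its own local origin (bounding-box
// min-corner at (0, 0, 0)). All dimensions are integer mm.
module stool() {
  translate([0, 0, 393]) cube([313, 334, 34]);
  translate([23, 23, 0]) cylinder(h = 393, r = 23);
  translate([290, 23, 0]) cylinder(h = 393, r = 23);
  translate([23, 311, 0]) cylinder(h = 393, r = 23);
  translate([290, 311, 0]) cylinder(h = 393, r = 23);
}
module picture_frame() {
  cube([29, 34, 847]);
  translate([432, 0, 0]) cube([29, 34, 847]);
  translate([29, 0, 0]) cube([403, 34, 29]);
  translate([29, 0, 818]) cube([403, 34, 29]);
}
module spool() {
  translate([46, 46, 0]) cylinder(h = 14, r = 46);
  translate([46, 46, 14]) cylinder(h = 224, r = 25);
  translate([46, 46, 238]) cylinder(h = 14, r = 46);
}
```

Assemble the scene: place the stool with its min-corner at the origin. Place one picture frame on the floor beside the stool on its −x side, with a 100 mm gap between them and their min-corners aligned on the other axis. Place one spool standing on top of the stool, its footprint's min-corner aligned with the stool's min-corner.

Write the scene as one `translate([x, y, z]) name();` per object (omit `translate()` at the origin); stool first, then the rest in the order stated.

stool();
translate([-561, 0, 0]) picture_frame();
translate([0, 0, 427]) spool();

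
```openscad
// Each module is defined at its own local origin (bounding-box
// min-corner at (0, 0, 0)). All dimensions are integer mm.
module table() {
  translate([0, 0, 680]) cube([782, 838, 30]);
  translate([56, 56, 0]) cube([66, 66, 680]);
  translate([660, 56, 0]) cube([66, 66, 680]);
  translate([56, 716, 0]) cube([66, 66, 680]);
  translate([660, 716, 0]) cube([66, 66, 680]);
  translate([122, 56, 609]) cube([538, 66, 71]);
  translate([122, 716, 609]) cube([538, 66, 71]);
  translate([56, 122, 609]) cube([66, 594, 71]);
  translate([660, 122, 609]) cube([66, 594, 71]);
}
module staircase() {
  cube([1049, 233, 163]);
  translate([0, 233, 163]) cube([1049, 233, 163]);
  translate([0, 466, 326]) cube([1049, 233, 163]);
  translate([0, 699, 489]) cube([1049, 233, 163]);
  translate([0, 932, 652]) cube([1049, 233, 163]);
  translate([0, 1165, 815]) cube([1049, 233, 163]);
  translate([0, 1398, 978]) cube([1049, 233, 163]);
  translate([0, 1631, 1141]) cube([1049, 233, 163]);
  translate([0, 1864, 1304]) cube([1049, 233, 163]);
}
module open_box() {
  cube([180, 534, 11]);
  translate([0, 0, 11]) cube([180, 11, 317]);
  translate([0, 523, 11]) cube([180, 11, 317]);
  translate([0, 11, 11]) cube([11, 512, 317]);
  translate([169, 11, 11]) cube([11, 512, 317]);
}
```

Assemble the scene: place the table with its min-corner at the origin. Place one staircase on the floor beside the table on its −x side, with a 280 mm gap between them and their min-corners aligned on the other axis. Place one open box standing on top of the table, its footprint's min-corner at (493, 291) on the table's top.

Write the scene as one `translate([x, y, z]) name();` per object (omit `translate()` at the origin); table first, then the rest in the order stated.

table();
translate([-1329, 0, 0]) staircase();
translate([493, 291, 710]) open_box();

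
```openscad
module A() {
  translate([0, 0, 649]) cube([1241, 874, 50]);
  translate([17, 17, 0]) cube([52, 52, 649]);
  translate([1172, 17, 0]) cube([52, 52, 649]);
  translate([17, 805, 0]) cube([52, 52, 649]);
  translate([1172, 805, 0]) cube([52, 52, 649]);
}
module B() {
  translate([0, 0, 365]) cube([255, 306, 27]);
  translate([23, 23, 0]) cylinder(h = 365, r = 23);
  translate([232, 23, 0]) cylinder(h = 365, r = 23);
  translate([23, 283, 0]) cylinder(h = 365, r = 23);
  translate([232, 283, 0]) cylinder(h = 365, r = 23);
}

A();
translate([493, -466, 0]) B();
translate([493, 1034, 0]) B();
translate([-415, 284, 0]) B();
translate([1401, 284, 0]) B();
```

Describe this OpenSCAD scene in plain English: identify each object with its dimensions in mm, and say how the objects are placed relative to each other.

A is a rectangular dining table. The top is 1241×874×50 mm with its upper surface at z = 699 mm. It stands on four 52×52 mm square legs, each inset 17 mm from the nearest pair of top edges, running from the floor to the underside of the top.

B is a four-legged stool. The seat is a 255×306×27 mm slab whose top surface is at z = 392 mm; four round legs, each 46 mm in diameter, run from the floor (z = 0) to the underside of the seat, each leg's axis is inset half a diameter from the nearest pair of seat edges (so the leg's bounding box is flush with the corner).

Four stools sit around the table at the −y, +y, −x, +x sides.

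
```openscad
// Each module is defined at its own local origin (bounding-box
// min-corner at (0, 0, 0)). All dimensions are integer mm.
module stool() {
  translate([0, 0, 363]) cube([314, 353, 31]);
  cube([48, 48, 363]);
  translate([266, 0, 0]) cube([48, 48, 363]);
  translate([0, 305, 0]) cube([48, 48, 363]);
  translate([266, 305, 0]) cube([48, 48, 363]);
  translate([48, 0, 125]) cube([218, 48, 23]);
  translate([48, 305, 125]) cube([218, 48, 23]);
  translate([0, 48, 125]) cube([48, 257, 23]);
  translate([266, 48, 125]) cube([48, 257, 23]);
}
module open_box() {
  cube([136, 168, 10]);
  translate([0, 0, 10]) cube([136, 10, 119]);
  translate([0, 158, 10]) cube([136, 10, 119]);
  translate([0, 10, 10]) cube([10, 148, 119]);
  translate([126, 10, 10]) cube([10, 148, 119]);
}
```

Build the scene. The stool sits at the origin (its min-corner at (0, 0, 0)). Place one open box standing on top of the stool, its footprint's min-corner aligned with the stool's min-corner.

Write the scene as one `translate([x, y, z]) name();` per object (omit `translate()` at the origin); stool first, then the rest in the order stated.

stool();
translate([0, 0, 394]) open_box();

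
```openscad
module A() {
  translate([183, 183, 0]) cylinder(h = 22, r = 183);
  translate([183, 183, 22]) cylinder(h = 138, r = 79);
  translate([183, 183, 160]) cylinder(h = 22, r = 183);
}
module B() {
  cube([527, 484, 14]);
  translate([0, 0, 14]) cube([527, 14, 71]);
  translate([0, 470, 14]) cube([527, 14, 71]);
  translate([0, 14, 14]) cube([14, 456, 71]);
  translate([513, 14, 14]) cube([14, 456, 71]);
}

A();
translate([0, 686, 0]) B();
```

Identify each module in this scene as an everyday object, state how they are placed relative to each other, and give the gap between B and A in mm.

A is a spool. B is an open box. The open box is on the floor beside the spool on its +y side. The gap between the open box and the spool is 320 mm.

The open box's nearest face is 320 mm from the spool's +y face.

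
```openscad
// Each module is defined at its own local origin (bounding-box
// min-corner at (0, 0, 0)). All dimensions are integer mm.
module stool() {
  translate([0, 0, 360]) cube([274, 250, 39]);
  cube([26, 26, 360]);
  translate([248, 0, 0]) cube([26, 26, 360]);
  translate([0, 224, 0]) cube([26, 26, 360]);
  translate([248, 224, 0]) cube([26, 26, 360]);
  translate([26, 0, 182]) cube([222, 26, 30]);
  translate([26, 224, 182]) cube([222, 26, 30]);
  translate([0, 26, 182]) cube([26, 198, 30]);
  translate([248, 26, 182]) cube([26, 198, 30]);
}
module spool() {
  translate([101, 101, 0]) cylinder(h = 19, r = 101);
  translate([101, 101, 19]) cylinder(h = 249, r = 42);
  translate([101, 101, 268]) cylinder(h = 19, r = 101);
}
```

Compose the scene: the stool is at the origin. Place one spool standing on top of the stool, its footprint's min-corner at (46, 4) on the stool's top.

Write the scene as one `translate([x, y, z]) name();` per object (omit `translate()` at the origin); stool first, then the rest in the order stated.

stool();
translate([46, 4, 399]) spool();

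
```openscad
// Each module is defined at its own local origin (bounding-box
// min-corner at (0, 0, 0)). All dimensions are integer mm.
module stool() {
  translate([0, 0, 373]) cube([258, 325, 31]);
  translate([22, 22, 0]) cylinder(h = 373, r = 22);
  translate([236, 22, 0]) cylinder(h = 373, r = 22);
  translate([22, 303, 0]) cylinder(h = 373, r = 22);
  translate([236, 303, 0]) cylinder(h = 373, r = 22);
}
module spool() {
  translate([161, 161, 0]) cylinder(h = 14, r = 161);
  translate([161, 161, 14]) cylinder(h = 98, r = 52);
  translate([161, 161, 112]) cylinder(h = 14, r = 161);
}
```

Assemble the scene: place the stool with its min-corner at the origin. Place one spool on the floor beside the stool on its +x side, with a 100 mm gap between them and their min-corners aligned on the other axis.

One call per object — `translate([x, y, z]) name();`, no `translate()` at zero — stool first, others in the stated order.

stool();
translate([358, 0, 0]) spool();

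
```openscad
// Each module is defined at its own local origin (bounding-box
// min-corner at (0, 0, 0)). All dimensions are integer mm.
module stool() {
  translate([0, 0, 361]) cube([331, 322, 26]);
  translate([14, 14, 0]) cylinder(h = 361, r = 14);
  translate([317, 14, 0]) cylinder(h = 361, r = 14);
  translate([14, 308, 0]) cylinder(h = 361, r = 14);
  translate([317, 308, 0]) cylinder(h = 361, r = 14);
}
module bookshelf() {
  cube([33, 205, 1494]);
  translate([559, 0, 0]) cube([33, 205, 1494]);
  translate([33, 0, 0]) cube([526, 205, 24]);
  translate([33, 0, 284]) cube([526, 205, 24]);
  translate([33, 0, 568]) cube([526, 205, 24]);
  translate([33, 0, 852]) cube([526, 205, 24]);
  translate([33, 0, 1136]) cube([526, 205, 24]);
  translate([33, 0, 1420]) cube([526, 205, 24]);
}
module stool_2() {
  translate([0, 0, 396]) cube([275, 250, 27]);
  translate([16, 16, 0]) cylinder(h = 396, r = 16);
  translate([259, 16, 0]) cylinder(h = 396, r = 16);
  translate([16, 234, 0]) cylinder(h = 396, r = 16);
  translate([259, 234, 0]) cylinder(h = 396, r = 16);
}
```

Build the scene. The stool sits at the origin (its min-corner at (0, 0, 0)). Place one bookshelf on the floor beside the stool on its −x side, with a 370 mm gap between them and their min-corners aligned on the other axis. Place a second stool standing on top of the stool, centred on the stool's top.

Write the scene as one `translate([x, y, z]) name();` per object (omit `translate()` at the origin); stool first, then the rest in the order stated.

stool();
translate([-962, 0, 0]) bookshelf();
translate([28, 36, 387]) stool_2();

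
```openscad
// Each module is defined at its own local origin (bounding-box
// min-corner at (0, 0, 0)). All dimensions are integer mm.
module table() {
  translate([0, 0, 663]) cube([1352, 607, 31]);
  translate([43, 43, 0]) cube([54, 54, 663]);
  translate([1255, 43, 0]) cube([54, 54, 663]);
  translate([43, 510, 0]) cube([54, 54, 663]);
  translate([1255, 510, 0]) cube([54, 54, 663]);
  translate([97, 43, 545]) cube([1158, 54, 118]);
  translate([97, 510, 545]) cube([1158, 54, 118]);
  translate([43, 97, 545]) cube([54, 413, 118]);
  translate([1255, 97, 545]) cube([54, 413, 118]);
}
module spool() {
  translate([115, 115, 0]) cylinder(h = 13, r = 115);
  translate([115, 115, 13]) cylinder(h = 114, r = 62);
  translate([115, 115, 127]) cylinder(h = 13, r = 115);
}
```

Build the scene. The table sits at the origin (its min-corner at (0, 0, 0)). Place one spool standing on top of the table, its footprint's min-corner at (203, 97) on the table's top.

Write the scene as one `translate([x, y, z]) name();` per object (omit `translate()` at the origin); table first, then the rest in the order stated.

table();
translate([203, 97, 694]) spool();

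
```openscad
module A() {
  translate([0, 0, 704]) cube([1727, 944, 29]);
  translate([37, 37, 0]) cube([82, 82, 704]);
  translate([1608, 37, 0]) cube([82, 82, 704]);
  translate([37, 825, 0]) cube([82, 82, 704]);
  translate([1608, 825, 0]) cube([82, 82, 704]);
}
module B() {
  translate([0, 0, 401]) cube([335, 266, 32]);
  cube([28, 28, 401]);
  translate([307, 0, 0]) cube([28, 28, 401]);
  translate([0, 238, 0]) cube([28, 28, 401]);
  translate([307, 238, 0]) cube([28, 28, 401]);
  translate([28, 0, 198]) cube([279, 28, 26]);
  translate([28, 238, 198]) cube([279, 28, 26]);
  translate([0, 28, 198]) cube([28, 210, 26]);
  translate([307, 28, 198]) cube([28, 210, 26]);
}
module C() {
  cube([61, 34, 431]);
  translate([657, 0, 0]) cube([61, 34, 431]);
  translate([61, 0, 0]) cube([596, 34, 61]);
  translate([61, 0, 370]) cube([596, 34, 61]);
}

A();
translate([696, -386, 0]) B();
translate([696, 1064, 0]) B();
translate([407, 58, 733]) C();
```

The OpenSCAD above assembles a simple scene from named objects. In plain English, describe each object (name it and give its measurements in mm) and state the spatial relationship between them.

A is a rectangular dining table. The top is 1727×944×29 mm with its upper surface at z = 733 mm. It stands on four 82×82 mm square legs, each inset 37 mm from the nearest pair of top edges, running from the floor to the underside of the top.

B is a simple wooden stool: a rectangular seat 335 mm (x) by 266 mm (y), 32 mm thick, top face at z = 433 mm, on four square legs, each 28×28 mm in cross-section. The legs rest on z = 0, each flush with a corner of the seat. Four stretchers, 28 mm wide and 26 mm tall, connect adjacent legs with their undersides at z = 198 mm, each running between the inner faces of the legs it joins and aligned with the legs' outer faces on the other axis.

C is a picture frame with a 596×309 mm rectangular opening (x by z) and a uniform 61 mm border on every side. Frame depth is 34 mm along y. It is built from two vertical stiles running the full outside height and two horizontal rails spanning the gap between the stiles.

Two stools sit around the table at the −y, +y sides. The picture frame is on top of the table.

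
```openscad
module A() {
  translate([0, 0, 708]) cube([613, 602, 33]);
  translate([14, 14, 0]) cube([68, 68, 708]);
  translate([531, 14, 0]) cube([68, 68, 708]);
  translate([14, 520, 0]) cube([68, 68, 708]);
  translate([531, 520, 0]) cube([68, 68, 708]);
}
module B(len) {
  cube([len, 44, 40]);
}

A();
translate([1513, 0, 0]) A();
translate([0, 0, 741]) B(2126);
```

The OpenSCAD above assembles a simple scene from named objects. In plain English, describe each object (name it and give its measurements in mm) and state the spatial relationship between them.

A is a rectangular dining table. The top is 613×602×33 mm with its upper surface at z = 741 mm. It stands on four 68×68 mm square legs, each inset 14 mm from the nearest pair of top edges, running from the floor to the underside of the top.

B is a rectangular beam 2126 mm long (x), 44 mm deep (y), 40 mm thick (z).

The beam spans the tops of two tables placed 900 mm apart, resting at z = 741 mm.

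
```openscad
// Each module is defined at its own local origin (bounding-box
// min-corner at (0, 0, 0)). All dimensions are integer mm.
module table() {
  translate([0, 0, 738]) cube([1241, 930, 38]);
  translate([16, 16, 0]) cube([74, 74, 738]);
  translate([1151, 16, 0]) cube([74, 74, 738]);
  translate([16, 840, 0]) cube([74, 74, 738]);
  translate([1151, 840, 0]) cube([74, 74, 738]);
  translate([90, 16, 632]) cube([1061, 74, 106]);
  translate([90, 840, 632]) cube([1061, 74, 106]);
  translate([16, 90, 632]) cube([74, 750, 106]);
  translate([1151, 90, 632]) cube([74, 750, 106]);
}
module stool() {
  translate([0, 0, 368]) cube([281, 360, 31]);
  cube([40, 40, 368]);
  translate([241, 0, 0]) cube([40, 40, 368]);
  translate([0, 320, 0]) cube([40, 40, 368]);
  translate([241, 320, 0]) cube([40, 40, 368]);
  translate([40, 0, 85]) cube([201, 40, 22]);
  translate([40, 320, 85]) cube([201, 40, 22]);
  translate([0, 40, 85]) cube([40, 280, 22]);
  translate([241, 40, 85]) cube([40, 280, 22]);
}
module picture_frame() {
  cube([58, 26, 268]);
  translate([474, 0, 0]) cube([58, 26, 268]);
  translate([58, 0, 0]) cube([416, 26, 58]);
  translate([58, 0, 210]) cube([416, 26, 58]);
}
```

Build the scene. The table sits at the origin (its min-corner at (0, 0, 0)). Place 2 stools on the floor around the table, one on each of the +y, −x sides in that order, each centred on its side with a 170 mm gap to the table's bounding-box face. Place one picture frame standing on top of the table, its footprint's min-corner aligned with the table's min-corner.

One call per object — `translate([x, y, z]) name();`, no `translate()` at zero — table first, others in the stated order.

table();
translate([480, 1100, 0]) stool();
translate([-451, 285, 0]) stool();
translate([0, 0, 776]) picture_frame();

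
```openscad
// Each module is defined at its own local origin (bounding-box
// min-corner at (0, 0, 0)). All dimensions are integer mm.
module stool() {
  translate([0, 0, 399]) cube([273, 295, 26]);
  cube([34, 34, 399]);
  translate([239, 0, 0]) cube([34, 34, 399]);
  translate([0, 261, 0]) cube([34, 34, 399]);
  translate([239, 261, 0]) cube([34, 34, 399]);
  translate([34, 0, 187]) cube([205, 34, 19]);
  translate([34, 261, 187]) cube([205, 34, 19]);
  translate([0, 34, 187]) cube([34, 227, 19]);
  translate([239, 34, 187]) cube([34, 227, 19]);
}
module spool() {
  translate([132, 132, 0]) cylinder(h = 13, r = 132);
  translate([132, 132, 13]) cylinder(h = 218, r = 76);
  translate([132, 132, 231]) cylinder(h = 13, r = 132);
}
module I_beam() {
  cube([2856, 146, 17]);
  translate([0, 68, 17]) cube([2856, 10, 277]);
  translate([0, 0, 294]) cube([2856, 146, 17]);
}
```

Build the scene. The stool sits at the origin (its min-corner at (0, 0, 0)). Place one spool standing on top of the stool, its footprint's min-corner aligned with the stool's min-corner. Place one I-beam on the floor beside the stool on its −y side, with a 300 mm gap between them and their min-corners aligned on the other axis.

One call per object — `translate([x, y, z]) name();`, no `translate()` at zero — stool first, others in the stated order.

stool();
translate([0, 0, 425]) spool();
translate([0, -446, 0]) I_beam();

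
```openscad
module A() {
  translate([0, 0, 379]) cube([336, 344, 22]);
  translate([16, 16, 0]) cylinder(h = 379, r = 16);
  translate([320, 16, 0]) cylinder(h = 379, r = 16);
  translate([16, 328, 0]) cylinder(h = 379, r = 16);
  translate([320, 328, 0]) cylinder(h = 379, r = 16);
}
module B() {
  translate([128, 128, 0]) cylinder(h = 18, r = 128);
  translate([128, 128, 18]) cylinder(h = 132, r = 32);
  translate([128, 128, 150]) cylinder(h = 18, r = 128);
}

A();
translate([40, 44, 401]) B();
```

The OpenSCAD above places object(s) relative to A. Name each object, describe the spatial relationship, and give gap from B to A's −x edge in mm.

A is a stool. B is a spool. The spool is on top of the stool, centred. The gap from the spool to the stool's −x edge is 40 mm.

The spool's min-x is at 40; the stool's min-x is 0; gap = 40 mm.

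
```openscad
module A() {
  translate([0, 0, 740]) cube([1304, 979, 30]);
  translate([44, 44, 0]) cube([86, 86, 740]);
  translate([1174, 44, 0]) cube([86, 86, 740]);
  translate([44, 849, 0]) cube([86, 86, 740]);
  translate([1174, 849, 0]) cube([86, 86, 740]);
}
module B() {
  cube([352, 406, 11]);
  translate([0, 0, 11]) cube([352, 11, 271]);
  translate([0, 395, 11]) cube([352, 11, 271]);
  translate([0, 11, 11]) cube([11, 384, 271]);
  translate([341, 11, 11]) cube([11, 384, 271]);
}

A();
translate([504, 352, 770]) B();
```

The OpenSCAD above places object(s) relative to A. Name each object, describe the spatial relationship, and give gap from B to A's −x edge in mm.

The open box's min-x is at 504; the table's min-x is 0; gap = 504 mm.

A is a table. B is an open box. The open box is on top of the table. The gap from the open box to the table's −x edge is 504 mm.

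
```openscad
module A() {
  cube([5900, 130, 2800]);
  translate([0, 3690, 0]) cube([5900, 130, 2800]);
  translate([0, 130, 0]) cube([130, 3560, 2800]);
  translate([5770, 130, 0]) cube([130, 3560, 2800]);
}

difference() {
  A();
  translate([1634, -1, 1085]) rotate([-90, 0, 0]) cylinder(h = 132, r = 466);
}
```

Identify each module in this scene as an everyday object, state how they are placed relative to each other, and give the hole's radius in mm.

A is a house frame. The house frame has a circular hole through its front wall. The hole's radius is 466 mm.

The subtracted cylinder has r = 466 mm.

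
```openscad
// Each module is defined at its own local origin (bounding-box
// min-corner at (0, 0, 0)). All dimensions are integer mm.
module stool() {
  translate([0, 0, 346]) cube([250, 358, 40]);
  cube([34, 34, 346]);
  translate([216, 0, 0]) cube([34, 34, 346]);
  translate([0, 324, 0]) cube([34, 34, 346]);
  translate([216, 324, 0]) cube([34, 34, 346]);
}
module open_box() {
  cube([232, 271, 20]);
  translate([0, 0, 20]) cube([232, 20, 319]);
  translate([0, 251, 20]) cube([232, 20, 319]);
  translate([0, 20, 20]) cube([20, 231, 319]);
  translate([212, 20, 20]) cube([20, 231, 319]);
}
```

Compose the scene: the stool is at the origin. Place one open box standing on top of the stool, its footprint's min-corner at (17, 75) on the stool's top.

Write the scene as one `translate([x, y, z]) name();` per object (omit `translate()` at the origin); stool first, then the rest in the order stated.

stool();
translate([17, 75, 386]) open_box();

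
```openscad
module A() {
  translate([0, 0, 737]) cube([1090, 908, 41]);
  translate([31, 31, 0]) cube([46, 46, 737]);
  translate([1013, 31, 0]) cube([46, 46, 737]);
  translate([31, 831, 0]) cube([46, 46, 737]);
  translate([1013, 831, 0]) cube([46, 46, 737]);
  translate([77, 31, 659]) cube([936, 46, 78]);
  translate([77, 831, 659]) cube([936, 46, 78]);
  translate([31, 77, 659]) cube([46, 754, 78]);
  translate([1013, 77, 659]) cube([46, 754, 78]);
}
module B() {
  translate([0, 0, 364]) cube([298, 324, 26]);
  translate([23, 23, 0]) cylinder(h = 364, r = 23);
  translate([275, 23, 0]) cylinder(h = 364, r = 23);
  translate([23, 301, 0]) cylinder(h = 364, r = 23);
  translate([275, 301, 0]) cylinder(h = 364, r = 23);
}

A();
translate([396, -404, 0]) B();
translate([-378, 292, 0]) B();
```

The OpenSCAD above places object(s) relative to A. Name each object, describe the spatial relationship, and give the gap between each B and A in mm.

A is a table. B is a stool. Two stools sit around the table at the −y, −x sides. The gap between each stool and the table is 80 mm.

Each stool's nearest face is 80 mm from the table's bounding box.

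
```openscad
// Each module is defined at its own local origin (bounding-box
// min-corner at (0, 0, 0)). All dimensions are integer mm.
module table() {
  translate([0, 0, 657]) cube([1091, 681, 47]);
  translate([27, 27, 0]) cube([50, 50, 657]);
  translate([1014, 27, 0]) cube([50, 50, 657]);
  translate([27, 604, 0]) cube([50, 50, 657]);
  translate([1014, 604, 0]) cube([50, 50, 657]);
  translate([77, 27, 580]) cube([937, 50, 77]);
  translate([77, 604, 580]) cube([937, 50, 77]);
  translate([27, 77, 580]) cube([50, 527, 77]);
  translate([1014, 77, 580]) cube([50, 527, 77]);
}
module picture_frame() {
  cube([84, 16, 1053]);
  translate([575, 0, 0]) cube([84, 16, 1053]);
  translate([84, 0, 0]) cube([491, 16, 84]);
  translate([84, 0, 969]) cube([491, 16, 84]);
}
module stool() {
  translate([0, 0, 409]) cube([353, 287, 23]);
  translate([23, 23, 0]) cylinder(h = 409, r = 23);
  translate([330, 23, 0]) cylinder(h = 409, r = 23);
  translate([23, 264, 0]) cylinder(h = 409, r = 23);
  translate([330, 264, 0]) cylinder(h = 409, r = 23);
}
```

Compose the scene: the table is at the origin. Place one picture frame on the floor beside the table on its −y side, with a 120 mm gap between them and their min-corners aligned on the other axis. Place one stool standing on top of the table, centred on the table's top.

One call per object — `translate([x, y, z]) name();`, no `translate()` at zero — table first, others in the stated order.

table();
translate([0, -136, 0]) picture_frame();
translate([369, 197, 704]) stool();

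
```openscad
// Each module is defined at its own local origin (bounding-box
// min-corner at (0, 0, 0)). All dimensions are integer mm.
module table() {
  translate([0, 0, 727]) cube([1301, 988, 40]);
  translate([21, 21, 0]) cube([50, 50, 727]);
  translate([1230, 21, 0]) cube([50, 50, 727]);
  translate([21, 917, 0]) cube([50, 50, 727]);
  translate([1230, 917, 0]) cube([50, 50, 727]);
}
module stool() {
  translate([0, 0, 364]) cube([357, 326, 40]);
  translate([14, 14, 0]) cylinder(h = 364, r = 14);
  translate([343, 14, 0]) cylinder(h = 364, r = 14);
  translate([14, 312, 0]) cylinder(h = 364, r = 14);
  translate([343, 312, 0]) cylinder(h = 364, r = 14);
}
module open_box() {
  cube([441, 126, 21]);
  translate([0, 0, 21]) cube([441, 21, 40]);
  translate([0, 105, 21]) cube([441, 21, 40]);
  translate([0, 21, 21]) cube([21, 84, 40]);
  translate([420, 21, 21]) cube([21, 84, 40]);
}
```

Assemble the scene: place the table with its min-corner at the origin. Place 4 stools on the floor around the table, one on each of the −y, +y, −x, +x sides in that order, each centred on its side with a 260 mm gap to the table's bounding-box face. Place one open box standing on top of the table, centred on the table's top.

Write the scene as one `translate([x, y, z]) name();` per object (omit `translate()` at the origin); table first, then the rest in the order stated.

table();
translate([472, -586, 0]) stool();
translate([472, 1248, 0]) stool();
translate([-617, 331, 0]) stool();
translate([1561, 331, 0]) stool();
translate([430, 431, 767]) open_box();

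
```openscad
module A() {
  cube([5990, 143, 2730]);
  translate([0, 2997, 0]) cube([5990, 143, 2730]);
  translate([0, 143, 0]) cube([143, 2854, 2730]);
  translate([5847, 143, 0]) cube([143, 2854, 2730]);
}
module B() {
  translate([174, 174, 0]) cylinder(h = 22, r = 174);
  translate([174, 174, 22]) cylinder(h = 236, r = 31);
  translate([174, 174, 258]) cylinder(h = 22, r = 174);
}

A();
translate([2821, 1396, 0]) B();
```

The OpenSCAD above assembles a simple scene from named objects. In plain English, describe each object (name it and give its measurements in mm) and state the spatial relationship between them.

A is the wall frame of a small rectangular building: four walls, each 2730 mm tall and 143 mm thick, enclosing a footprint 5990 mm (x) by 3140 mm (y) outside-to-outside, with no floor or roof. The front and back walls (the −y and +y sides) span the full width; the two side walls fit between them.

B is a spool: two coaxial disc flanges of radius 174 mm and thickness 22 mm, joined by a core cylinder of radius 31 mm and height 236 mm. The lower flange rests on z = 0 and the three cylinders share a vertical axis.

The spool sits inside the house frame, centred.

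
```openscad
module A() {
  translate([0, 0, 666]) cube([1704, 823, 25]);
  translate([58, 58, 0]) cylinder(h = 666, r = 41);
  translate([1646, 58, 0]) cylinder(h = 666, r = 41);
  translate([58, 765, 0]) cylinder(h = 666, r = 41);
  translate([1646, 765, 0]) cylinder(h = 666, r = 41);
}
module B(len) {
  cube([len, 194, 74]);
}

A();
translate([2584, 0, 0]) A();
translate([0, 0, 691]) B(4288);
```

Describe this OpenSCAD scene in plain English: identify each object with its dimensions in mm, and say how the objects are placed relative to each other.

A is a table with a 1704×823 mm rectangular top, 25 mm thick, top surface at z = 691 mm, supported by four round legs of 82 mm diameter, each leg's bounding box inset 17 mm from the nearest pair of top edges, running from the floor.

B is a rectangular beam 4288 mm long (x), 194 mm deep (y), 74 mm thick (z).

The beam spans the tops of two tables placed 880 mm apart, resting at z = 691 mm.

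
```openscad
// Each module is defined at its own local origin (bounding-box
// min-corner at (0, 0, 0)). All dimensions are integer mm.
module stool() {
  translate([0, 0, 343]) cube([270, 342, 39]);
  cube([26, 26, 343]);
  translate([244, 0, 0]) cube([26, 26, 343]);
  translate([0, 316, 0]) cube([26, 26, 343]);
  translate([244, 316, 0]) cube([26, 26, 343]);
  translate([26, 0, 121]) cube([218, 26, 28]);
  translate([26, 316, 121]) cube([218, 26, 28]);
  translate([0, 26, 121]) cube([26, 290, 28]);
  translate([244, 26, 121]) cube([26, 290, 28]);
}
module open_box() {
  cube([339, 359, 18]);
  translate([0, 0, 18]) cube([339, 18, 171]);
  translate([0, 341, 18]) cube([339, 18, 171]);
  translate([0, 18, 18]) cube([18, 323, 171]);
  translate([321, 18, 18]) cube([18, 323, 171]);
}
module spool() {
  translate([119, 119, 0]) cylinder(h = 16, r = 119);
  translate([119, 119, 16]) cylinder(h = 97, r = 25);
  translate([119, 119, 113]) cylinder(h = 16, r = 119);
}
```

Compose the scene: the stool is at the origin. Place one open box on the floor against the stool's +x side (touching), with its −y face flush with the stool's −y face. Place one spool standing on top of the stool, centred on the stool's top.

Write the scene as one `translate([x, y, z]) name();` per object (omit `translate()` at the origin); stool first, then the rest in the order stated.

stool();
translate([270, 0, 0]) open_box();
translate([16, 52, 382]) spool();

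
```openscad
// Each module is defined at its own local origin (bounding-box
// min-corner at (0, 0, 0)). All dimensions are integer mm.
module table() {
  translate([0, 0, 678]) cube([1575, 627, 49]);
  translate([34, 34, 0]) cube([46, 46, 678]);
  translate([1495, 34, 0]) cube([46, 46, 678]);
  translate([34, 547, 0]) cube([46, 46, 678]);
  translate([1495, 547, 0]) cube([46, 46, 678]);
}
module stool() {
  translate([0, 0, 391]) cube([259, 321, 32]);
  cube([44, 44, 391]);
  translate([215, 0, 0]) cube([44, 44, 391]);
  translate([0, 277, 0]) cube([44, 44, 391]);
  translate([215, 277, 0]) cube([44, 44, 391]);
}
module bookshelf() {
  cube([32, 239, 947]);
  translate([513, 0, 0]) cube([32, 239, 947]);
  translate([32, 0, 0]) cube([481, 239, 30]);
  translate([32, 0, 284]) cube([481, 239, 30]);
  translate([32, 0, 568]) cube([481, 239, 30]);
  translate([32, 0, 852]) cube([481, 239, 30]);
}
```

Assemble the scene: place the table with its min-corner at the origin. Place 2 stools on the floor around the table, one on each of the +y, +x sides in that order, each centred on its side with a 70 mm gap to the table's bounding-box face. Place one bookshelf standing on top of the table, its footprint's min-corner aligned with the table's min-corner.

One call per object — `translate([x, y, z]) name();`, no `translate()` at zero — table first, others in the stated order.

table();
translate([658, 697, 0]) stool();
translate([1645, 153, 0]) stool();
translate([0, 0, 727]) bookshelf();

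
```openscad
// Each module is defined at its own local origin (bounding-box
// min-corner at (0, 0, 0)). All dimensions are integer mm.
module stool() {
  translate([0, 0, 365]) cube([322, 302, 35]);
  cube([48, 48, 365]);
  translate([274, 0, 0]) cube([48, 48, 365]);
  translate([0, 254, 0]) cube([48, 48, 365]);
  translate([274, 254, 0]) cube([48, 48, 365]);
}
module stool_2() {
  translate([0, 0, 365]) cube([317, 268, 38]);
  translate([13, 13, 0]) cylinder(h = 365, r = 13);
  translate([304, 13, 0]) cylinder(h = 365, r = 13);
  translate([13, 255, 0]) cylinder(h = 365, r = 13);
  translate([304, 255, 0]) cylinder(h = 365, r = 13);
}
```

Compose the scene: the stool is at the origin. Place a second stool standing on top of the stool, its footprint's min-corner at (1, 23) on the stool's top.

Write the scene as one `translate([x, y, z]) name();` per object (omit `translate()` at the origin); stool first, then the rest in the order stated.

stool();
translate([1, 23, 400]) stool_2();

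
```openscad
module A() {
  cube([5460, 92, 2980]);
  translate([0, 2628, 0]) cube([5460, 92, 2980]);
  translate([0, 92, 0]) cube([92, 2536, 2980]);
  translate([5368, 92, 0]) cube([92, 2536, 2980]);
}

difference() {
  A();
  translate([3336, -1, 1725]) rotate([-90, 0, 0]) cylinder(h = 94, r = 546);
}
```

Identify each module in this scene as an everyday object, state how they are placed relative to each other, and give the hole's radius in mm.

A is a house frame. The house frame has a circular hole through its front wall. The hole's radius is 546 mm.

The subtracted cylinder has r = 546 mm.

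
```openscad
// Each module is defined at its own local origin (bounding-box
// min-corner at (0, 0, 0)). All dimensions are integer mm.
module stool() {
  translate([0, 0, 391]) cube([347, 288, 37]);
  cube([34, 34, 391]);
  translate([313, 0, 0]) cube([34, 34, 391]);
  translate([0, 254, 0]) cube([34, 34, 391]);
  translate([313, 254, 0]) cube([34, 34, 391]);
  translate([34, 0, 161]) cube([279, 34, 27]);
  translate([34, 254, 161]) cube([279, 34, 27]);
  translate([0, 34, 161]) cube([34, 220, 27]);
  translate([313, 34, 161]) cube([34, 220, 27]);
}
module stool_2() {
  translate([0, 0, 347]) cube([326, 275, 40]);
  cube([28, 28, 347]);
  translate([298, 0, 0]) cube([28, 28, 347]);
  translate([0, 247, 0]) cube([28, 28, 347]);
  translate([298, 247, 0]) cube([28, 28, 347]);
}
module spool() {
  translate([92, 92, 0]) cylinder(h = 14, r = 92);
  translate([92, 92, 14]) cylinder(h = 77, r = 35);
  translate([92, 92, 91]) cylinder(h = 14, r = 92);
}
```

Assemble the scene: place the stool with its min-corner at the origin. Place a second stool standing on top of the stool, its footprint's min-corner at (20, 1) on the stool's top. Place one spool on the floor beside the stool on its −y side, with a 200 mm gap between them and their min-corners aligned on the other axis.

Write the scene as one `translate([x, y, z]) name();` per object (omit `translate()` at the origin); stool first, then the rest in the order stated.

stool();
translate([20, 1, 428]) stool_2();
translate([0, -384, 0]) spool();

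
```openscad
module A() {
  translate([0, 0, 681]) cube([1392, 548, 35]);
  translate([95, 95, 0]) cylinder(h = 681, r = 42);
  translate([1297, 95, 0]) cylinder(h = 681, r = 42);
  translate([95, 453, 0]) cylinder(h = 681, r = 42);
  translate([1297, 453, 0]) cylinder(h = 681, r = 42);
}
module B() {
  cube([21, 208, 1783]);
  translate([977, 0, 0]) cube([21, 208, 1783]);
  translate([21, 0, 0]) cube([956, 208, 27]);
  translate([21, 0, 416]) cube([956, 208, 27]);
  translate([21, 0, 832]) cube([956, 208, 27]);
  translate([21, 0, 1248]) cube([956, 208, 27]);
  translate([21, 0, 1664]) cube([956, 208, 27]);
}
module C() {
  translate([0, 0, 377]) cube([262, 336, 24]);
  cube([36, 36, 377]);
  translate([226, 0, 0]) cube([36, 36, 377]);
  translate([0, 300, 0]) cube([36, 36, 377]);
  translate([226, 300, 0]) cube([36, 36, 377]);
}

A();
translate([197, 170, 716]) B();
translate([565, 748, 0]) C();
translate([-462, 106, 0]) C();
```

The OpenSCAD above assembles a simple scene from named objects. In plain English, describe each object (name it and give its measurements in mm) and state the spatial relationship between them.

A is a table: top 1392 mm (x) × 548 mm (y), 35 mm thick, upper face at z = 716 mm, on four round legs of 84 mm diameter, each leg's bounding box inset 53 mm from the nearest pair of top edges, running from z = 0 to the bottom of the top.

B is a bookshelf 998 mm wide overall, 208 mm deep and 1783 mm tall. The two sides are 21 mm thick vertical panels. 5 horizontal shelves of 27 mm thickness span between the inner faces of the sides; the lowest shelf sits on the floor and shelves are stacked with a clear vertical gap of 389 mm between each pair.

C is a simple wooden stool: a rectangular seat 262 mm (x) by 336 mm (y), 24 mm thick, top face at z = 401 mm, on four square legs, each 36×36 mm in cross-section. The legs rest on z = 0, each flush with a corner of the seat.

The bookshelf is on top of the table, centred. Two stools sit around the table at the +y, −x sides.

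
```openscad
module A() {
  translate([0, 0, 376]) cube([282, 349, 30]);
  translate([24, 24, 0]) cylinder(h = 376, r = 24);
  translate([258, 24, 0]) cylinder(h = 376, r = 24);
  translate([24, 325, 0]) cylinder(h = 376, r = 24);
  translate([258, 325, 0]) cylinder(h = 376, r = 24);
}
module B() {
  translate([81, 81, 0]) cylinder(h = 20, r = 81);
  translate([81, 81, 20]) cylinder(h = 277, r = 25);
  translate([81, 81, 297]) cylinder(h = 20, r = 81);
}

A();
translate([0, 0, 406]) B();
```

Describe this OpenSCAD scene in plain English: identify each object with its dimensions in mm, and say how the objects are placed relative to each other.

A is a four-legged stool. The seat is 282×349 mm, 30 mm thick, top at z = 406 mm. It stands on four round legs, each 48 mm in diameter, from z = 0 to the seat underside, each leg's axis is inset half a diameter from the nearest pair of seat edges (so the leg's bounding box is flush with the corner).

B is a spool: two coaxial disc flanges of radius 81 mm and thickness 20 mm, joined by a core cylinder of radius 25 mm and height 277 mm. The lower flange rests on z = 0 and the three cylinders share a vertical axis.

The spool is on top of the stool.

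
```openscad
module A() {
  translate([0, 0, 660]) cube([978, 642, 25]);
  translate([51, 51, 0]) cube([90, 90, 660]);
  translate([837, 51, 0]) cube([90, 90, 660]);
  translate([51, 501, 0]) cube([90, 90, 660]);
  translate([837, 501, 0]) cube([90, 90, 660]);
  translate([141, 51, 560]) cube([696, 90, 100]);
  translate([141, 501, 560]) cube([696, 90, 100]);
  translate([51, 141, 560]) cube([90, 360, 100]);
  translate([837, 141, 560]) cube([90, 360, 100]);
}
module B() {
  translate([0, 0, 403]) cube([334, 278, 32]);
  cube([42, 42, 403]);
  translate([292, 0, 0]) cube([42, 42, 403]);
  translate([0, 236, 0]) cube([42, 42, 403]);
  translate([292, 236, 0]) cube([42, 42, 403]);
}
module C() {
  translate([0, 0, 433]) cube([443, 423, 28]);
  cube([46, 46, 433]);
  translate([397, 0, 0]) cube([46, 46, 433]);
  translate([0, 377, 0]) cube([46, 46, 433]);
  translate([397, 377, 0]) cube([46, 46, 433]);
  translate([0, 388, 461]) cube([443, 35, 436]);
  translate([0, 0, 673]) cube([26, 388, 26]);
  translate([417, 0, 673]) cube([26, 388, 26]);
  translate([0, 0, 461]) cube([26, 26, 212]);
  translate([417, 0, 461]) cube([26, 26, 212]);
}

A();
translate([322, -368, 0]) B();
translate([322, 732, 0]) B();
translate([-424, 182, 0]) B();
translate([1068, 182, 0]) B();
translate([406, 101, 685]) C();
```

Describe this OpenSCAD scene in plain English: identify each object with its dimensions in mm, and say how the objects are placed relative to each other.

A is a table: top 978 mm (x) × 642 mm (y), 25 mm thick, upper face at z = 685 mm, on four 90×90 mm square legs, each inset 51 mm from the nearest pair of top edges, running from z = 0 to the bottom of the top. Four apron rails, 90 mm thick and 100 mm tall, run between adjacent legs with their top edges flush with the underside of the top and their outer faces flush with the legs' outer faces.

B is a four-legged stool. The seat is a 334×278×32 mm slab whose top surface is at z = 435 mm; four square legs, each 42×42 mm in cross-section, run from the floor (z = 0) to the underside of the seat, each flush with a corner of the seat.

C is a chair. The seat is a 443×423×28 mm slab with its top at z = 461 mm, on four 46×46 mm corner legs (flush with the seat edges, standing on z = 0). A flat backrest 35 mm thick, 436 mm tall, spans the full seat width and rises from the seat top along its +y edge, rear face flush with the rear of the seat. Two armrests of 26×26 mm section run along each side from the seat's front edge to the front of the backrest, top faces 238 mm above the seat top and outer faces flush with the seat's x-edges; a 26×26 mm post under the front of each armrest stands on the seat at the front corner.

Four stools sit around the table at the −y, +y, −x, +x sides. The chair is on top of the table.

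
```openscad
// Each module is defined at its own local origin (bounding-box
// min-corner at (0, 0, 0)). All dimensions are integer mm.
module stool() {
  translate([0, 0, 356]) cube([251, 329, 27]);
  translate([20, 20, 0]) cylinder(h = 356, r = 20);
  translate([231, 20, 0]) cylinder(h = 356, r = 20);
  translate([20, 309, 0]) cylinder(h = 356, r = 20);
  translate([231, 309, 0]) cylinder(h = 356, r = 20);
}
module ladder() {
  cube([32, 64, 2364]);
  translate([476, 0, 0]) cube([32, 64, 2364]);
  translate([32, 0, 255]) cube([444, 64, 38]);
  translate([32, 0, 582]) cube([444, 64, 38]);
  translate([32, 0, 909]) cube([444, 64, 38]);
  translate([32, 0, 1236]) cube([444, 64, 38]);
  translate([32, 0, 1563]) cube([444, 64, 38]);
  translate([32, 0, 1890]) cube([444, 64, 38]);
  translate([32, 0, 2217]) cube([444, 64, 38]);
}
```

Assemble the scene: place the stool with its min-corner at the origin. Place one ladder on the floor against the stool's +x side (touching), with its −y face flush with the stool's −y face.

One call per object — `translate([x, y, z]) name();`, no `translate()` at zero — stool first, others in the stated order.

stool();
translate([251, 0, 0]) ladder();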